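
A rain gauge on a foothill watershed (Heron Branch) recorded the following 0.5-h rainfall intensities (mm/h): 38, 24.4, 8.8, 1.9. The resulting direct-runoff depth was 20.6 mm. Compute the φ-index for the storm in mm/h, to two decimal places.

φ ≈ 10.60 mm/h

Only the 2 blocks with intensity above φ contribute runoff: 38, 24.4 mm/h.
Σ(I−φ)·Δt = d  ⇒  (38+24.4 − 2φ)·0.5 = 20.6
φ = (62.40 − 20.6/0.5) / 2 = 10.60 mm/h.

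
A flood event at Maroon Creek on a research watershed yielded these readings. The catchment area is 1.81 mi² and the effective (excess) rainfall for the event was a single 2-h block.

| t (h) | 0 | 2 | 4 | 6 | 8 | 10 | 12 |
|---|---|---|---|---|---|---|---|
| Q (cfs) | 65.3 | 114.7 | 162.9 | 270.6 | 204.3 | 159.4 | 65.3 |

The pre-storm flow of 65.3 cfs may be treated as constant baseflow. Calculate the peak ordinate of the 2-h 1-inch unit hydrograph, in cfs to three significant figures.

U_p ≈ 205 cfs

Direct runoff: 0.0, 49.4, 97.6, 205.3, 139.0, 94.1, 0.0 cfs; ΣQ_DR = 585.4 cfs, peak = 205.3 cfs.
Runoff depth d = ΣQ_DR·Δt / A = 585.4 × 7200 / (1.81 mi²) = 1.002 in.
The 1-inch UH is the DRH scaled by (1 in)/d, so U_p = 205.3 × 1/1.002 = 205 cfs.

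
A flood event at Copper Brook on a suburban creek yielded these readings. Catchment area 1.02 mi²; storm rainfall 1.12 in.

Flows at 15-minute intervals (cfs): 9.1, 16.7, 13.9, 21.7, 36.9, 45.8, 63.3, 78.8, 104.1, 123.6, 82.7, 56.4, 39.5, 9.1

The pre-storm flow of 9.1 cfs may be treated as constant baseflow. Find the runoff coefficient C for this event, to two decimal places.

C ≈ 0.19

ΣQ_DR = 574.2 cfs; V = ΣQ_DR·Δt = 5.168 × 10^5 ft³.
Runoff depth d = V / A = 0.2181 in.
C = d / P = 0.2181 / 1.12 = 0.19.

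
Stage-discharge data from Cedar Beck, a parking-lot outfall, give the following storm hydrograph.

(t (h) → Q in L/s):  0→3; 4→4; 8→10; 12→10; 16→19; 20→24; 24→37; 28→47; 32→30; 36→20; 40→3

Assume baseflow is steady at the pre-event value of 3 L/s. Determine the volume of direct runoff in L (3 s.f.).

V ≈ 2.51 × 10^6 L

Direct-runoff ordinates (Q − Q_b): 0.0, 1.0, 7.0, 7.0, 16.0, 21.0, 34.0, 44.0, 27.0, 17.0, 0.0 L/s.
ΣQ_DR = 174.0 L/s.
With Δt = 4 h = 14400 s, V = ΣQ_DR · Δt = 174.0 × 14400 = 2.51 × 10^6 L.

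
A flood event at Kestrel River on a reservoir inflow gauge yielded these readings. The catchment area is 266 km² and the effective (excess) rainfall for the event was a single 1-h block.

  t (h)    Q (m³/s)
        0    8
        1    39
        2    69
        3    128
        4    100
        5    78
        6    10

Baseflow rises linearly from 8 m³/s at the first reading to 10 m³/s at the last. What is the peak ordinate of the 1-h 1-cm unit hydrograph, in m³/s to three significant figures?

U_p ≈ 238 m³/s

Direct runoff: 0.00, 30.67, 60.33, 119.00, 90.67, 68.33, 0.00 m³/s; ΣQ_DR = 369.0 m³/s, peak = 119.00 m³/s.
Runoff depth d = ΣQ_DR·Δt / A = 369.0 × 3600 / (266 km²) = 4.994 mm.
The 1-cm UH is the DRH scaled by (10 mm)/d, so U_p = 119.00 × 10/4.994 = 238 m³/s.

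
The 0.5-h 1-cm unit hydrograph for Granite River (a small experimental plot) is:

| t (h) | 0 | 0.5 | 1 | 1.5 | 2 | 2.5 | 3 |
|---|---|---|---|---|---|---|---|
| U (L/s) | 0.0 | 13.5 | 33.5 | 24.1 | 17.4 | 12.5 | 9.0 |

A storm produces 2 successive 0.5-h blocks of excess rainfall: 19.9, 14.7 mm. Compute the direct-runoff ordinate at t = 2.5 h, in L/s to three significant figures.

By discrete convolution, Q_j = Σ (P_i / 10 mm) · U_{j−i}.
At t = 2.5 h (j=5): Q = (19.9/10)·12.5 + (14.7/10)·17.4 = 50.5 L/s.

Q ≈ 50.5 L/s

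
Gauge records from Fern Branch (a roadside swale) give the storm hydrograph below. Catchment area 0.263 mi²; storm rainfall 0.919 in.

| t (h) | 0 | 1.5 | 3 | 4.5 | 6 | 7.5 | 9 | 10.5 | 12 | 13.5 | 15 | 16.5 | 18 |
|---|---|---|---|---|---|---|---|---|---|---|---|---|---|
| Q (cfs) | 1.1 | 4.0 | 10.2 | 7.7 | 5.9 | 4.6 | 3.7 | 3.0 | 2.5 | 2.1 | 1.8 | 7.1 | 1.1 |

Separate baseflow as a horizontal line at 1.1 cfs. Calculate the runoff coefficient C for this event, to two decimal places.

ΣQ_DR = 40.50 cfs; V = ΣQ_DR·Δt = 2.187 × 10^5 ft³.
Runoff depth d = V / A = 0.3579 in.
C = d / P = 0.3579 / 0.919 = 0.39.

C ≈ 0.39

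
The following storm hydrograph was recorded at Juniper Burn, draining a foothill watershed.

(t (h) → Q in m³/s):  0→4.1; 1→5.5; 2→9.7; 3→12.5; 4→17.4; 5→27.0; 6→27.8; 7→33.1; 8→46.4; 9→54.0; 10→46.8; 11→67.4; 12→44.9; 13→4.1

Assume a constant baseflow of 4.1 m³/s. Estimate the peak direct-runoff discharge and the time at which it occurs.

Subtracting baseflow gives direct-runoff ordinates: 0.0, 1.4, 5.6, 8.4, 13.3, 22.9, 23.7, 29.0, 42.3, 49.9, 42.7, 63.3, 40.8, 0.0 m³/s.
The maximum is 63.3 m³/s, occurring at the reading for t = 11 h.

Q_p = 63.3 m³/s at t = 11 h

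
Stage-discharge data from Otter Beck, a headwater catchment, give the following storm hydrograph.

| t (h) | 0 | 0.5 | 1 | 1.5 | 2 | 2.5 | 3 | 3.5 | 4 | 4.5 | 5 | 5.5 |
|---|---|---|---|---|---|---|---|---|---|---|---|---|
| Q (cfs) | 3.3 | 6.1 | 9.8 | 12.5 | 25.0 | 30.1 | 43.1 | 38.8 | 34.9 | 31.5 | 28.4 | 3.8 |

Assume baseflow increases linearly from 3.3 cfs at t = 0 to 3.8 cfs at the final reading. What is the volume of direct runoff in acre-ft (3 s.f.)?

Direct-runoff ordinates (Q − Q_b): 0.00, 2.75, 6.41, 9.06, 21.52, 26.57, 39.53, 35.18, 31.24, 27.79, 24.65, 0.00 cfs.
ΣQ_DR = 224.7 cfs.
With Δt = 0.5 h = 1800 s, V = ΣQ_DR · Δt = 224.7 × 1800 = 4.04 × 10^5 ft³ = 9.29 acre-ft.

V ≈ 9.29 acre-ft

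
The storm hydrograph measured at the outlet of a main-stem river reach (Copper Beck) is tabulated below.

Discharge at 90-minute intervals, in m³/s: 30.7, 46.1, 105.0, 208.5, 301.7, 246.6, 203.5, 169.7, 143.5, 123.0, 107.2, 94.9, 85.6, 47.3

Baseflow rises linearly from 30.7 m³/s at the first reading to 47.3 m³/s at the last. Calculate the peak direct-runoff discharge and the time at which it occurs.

Q_p = 265.89 m³/s at t = 6 h

Subtracting baseflow gives direct-runoff ordinates: 0.00, 14.12, 71.75, 173.97, 265.89, 209.52, 165.14, 130.06, 102.58, 80.81, 63.73, 50.15, 39.58, 0.00 m³/s.
The maximum is 265.89 m³/s, occurring at the reading for t = 6 h.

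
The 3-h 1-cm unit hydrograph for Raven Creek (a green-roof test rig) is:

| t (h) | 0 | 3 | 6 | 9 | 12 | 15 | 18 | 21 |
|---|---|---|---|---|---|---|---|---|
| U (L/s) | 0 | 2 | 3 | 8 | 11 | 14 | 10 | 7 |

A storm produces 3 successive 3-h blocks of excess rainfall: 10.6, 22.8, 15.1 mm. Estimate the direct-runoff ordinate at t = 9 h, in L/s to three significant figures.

Q ≈ 18.3 L/s

By discrete convolution, Q_j = Σ (P_i / 10 mm) · U_{j−i}.
At t = 9 h (j=3): Q = (10.6/10)·8 + (22.8/10)·3 + (15.1/10)·2 = 18.3 L/s.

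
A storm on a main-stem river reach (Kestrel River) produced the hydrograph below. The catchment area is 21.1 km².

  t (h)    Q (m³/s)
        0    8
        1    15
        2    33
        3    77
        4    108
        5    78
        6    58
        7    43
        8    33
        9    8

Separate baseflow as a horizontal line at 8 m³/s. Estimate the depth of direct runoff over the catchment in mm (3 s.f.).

d ≈ 65.0 mm

Direct runoff: 0.0, 7.0, 25.0, 69.0, 100.0, 70.0, 50.0, 35.0, 25.0, 0.0 m³/s; ΣQ_DR = 381.0 m³/s.
V = ΣQ_DR · Δt = 381.0 × 3600 s = 1.372 × 10^6 m³.
Over A = 21.1 km², depth = V / A = 65.0 mm.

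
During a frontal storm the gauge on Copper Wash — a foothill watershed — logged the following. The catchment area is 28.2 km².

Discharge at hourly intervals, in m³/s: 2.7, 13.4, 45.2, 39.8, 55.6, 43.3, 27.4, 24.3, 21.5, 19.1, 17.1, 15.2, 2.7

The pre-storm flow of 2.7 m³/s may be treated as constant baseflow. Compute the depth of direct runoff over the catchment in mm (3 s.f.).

d ≈ 37.3 mm

Direct runoff: 0.0, 10.7, 42.5, 37.1, 52.9, 40.6, 24.7, 21.6, 18.8, 16.4, 14.4, 12.5, 0.0 m³/s; ΣQ_DR = 292.2 m³/s.
V = ΣQ_DR · Δt = 292.2 × 3600 s = 1.052 × 10^6 m³.
Over A = 28.2 km², depth = V / A = 37.3 mm.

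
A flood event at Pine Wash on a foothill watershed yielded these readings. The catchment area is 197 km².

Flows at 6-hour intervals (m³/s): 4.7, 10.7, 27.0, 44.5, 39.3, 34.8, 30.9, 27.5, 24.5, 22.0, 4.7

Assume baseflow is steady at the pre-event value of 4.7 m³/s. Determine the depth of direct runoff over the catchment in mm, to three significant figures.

Direct runoff: 0.0, 6.0, 22.3, 39.8, 34.6, 30.1, 26.2, 22.8, 19.8, 17.3, 0.0 m³/s; ΣQ_DR = 218.9 m³/s.
V = ΣQ_DR · Δt = 218.9 × 21600 s = 4.728 × 10^6 m³.
Over A = 197 km², depth = V / A = 24.0 mm.

d ≈ 24.0 mm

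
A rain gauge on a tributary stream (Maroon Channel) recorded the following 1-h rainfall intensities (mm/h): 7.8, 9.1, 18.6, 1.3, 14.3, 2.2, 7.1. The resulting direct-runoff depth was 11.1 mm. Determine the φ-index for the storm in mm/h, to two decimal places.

φ ≈ 10.90 mm/h

Only the 2 blocks with intensity above φ contribute runoff: 18.6, 14.3 mm/h.
Σ(I−φ)·Δt = d  ⇒  (18.6+14.3 − 2φ)·1 = 11.1
φ = (32.90 − 11.1/1) / 2 = 10.90 mm/h.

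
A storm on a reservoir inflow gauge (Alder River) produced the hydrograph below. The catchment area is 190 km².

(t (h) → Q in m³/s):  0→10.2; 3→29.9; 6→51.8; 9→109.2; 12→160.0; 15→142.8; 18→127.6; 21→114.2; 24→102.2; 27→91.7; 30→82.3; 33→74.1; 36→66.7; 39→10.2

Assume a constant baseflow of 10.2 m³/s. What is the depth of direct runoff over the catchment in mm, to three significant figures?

Direct runoff: 0.0, 19.7, 41.6, 99.0, 149.8, 132.6, 117.4, 104.0, 92.0, 81.5, 72.1, 63.9, 56.5, 0.0 m³/s; ΣQ_DR = 1030 m³/s.
V = ΣQ_DR · Δt = 1030 × 10800 s = 1.113 × 10^7 m³.
Over A = 190 km², depth = V / A = 58.6 mm.

d ≈ 58.6 mm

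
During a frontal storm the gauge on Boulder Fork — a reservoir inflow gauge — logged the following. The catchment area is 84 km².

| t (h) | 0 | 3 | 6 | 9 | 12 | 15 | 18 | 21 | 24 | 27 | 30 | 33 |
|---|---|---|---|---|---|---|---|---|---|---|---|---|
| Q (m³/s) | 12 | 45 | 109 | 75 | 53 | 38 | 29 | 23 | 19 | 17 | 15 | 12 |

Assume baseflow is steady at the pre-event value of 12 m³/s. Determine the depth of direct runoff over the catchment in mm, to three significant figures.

Direct runoff: 0.0, 33.0, 97.0, 63.0, 41.0, 26.0, 17.0, 11.0, 7.0, 5.0, 3.0, 0.0 m³/s; ΣQ_DR = 303.0 m³/s.
V = ΣQ_DR · Δt = 303.0 × 10800 s = 3.272 × 10^6 m³.
Over A = 84 km², depth = V / A = 39.0 mm.

d ≈ 39.0 mm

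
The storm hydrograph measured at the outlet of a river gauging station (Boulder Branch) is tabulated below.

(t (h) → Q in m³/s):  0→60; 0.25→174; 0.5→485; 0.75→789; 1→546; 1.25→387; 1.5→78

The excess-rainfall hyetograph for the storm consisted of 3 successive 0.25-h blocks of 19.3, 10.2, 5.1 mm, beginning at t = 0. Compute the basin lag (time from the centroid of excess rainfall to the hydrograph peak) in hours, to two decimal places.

Centroid of excess rainfall: t_c = Σ P_i·t̄_i / ΣP_i = 0.2724 h (block centres at 0.125, 0.375, 0.625 h).
Hydrograph peak occurs at t = 0.75 h, so basin lag t_L = 0.75 − 0.2724 = 0.48 h.

t_L ≈ 0.48 h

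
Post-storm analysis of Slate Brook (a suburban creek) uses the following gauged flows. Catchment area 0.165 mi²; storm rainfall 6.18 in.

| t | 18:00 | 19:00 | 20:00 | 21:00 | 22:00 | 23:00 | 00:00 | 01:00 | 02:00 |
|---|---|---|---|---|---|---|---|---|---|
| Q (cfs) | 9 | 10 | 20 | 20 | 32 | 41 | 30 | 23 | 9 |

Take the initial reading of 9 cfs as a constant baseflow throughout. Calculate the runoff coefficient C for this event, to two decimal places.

ΣQ_DR = 113.0 cfs; V = ΣQ_DR·Δt = 4.068 × 10^5 ft³.
Runoff depth d = V / A = 1.061 in.
C = d / P = 1.061 / 6.18 = 0.17.

C ≈ 0.17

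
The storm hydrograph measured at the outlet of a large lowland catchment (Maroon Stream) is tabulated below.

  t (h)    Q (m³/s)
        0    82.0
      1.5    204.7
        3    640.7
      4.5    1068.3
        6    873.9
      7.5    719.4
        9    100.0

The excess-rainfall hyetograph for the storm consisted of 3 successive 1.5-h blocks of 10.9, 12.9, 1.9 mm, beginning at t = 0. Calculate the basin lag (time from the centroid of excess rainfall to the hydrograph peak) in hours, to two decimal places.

t_L ≈ 2.78 h

Centroid of excess rainfall: t_c = Σ P_i·t̄_i / ΣP_i = 1.7247 h (block centres at 0.75, 2.25, 3.75 h).
Hydrograph peak occurs at t = 4.5 h, so basin lag t_L = 4.5 − 1.7247 = 2.78 h.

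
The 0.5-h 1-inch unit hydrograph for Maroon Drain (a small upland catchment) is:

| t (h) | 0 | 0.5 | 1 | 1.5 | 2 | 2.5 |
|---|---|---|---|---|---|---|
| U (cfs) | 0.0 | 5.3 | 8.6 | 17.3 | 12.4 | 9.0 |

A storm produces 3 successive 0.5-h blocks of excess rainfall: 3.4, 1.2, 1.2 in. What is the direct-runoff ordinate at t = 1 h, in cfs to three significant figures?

By discrete convolution, Q_j = Σ (P_i / 1 in) · U_{j−i}.
At t = 1 h (j=2): Q = (3.4/1)·8.6 + (1.2/1)·5.3 + (1.2/1)·0.0 = 35.6 cfs.

Q ≈ 35.6 cfs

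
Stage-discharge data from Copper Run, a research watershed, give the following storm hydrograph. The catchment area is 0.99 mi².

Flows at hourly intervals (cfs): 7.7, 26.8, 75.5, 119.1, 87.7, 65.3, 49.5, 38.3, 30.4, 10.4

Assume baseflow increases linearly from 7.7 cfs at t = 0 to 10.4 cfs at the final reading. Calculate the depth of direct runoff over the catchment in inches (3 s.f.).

Direct runoff: 0.00, 18.80, 67.20, 110.50, 78.80, 56.10, 40.00, 28.50, 20.30, 0.00 cfs; ΣQ_DR = 420.2 cfs.
V = ΣQ_DR · Δt = 420.2 × 3600 s = 1.513 × 10^6 ft³.
Over A = 0.99 mi², depth = V / A = 0.658 in.

d ≈ 0.658 in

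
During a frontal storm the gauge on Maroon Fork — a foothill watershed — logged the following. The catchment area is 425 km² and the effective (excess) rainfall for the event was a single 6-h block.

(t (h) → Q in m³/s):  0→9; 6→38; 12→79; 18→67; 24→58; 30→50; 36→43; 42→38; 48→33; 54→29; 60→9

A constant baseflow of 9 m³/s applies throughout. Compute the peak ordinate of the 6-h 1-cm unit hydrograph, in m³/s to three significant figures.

U_p ≈ 38.9 m³/s

Direct runoff: 0.0, 29.0, 70.0, 58.0, 49.0, 41.0, 34.0, 29.0, 24.0, 20.0, 0.0 m³/s; ΣQ_DR = 354.0 m³/s, peak = 70.0 m³/s.
Runoff depth d = ΣQ_DR·Δt / A = 354.0 × 21600 / (425 km²) = 17.99 mm.
The 1-cm UH is the DRH scaled by (10 mm)/d, so U_p = 70.0 × 10/17.99 = 38.9 m³/s.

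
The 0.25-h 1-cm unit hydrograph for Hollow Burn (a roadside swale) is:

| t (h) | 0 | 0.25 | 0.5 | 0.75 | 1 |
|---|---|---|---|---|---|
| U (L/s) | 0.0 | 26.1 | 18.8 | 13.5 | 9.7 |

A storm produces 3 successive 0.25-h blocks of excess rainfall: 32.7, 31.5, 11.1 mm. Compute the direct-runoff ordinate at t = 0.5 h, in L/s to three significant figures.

By discrete convolution, Q_j = Σ (P_i / 10 mm) · U_{j−i}.
At t = 0.5 h (j=2): Q = (32.7/10)·18.8 + (31.5/10)·26.1 + (11.1/10)·0.0 = 144 L/s.

Q ≈ 144 L/s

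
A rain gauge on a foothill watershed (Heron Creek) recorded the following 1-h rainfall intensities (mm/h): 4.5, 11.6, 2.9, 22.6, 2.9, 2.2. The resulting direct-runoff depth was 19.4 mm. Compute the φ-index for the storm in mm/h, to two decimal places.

φ ≈ 7.40 mm/h

Only the 2 blocks with intensity above φ contribute runoff: 11.6, 22.6 mm/h.
Σ(I−φ)·Δt = d  ⇒  (11.6+22.6 − 2φ)·1 = 19.4
φ = (34.20 − 19.4/1) / 2 = 7.40 mm/h.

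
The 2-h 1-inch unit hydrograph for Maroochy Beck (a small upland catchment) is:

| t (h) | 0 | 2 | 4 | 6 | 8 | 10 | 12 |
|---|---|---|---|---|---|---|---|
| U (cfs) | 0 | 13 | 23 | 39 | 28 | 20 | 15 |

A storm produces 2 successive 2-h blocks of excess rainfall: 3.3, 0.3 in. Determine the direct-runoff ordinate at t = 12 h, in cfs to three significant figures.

Q ≈ 55.5 cfs

By discrete convolution, Q_j = Σ (P_i / 1 in) · U_{j−i}.
At t = 12 h (j=6): Q = (3.3/1)·15 + (0.3/1)·20 = 55.5 cfs.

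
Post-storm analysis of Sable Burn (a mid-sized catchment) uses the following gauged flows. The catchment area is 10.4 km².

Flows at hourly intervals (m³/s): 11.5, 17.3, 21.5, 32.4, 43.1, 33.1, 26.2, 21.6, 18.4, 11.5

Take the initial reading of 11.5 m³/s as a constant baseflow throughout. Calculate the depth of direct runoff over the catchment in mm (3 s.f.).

d ≈ 42.1 mm

Direct runoff: 0.0, 5.8, 10.0, 20.9, 31.6, 21.6, 14.7, 10.1, 6.9, 0.0 m³/s; ΣQ_DR = 121.6 m³/s.
V = ΣQ_DR · Δt = 121.6 × 3600 s = 4.378 × 10^5 m³.
Over A = 10.4 km², depth = V / A = 42.1 mm.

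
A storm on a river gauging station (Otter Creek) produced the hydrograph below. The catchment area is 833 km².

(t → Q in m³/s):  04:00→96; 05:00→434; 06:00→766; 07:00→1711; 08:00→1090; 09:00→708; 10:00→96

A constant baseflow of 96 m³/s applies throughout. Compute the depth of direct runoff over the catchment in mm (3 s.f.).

Direct runoff: 0.0, 338.0, 670.0, 1615.0, 994.0, 612.0, 0.0 m³/s; ΣQ_DR = 4229 m³/s.
V = ΣQ_DR · Δt = 4229 × 3600 s = 1.522 × 10^7 m³.
Over A = 833 km², depth = V / A = 18.3 mm.

d ≈ 18.3 mm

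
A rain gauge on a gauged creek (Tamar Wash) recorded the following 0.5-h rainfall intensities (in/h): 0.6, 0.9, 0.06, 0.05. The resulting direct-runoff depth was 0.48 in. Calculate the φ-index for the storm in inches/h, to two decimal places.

φ ≈ 0.27 in/h

Only the 2 blocks with intensity above φ contribute runoff: 0.6, 0.9 in/h.
Σ(I−φ)·Δt = d  ⇒  (0.6+0.9 − 2φ)·0.5 = 0.48
φ = (1.500 − 0.48/0.5) / 2 = 0.27 in/h.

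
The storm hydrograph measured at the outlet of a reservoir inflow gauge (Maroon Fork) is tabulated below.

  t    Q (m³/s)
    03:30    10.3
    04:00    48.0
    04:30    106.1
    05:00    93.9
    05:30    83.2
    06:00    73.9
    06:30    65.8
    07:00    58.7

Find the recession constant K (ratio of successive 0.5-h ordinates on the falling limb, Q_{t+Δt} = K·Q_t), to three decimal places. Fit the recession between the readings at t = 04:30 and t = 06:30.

K ≈ 0.887

Using the recession-limb readings at t = 04:30 and t = 06:30: Q falls from 106.1 to 65.8 m³/s over 4 intervals.
K = (Q₂/Q₁)^(1/4) = (65.8/106.1)^(1/4) = 0.887.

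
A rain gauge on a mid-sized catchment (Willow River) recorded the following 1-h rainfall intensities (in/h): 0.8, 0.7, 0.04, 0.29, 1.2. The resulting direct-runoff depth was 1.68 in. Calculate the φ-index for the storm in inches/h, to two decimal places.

φ ≈ 0.34 in/h

Only the 3 blocks with intensity above φ contribute runoff: 0.8, 0.7, 1.2 in/h.
Σ(I−φ)·Δt = d  ⇒  (0.8+0.7+1.2 − 3φ)·1 = 1.68
φ = (2.700 − 1.68/1) / 3 = 0.34 in/h.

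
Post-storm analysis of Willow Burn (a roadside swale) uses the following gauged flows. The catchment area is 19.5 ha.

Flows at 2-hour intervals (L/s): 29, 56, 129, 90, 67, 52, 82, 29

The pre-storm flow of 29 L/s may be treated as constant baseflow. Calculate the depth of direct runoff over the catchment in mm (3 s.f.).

Direct runoff: 0.0, 27.0, 100.0, 61.0, 38.0, 23.0, 53.0, 0.0 L/s; ΣQ_DR = 302.0 L/s.
V = ΣQ_DR · Δt = 302.0 × 7200 s = 2.174 × 10^6 L.
Over A = 19.5 ha, depth = V / A = 11.2 mm.

d ≈ 11.2 mm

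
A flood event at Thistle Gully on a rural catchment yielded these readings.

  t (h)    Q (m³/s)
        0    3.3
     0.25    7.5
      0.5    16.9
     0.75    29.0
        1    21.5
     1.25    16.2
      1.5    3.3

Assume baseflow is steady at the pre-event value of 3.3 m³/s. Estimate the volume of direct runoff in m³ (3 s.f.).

V ≈ 67100 m³

Direct-runoff ordinates (Q − Q_b): 0.0, 4.2, 13.6, 25.7, 18.2, 12.9, 0.0 m³/s.
ΣQ_DR = 74.60 m³/s.
With Δt = 0.25 h = 900 s, V = ΣQ_DR · Δt = 74.60 × 900 = 67100 m³.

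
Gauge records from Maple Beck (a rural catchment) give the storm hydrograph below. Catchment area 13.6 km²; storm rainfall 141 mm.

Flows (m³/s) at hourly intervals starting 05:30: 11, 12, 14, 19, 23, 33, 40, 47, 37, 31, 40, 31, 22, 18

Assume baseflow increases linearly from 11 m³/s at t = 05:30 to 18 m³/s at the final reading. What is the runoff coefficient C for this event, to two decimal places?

C ≈ 0.33

ΣQ_DR = 175.0 m³/s; V = ΣQ_DR·Δt = 6.300 × 10^5 m³.
Runoff depth d = V / A = 46.32 mm.
C = d / P = 46.32 / 141 = 0.33.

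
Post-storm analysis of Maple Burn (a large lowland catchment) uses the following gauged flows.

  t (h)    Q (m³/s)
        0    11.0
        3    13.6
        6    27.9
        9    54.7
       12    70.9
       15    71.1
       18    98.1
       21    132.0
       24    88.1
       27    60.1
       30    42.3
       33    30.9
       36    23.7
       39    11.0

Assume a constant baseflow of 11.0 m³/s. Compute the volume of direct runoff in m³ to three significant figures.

V ≈ 6.28 × 10^6 m³

Direct-runoff ordinates (Q − Q_b): 0.0, 2.6, 16.9, 43.7, 59.9, 60.1, 87.1, 121.0, 77.1, 49.1, 31.3, 19.9, 12.7, 0.0 m³/s.
ΣQ_DR = 581.4 m³/s.
With Δt = 3 h = 10800 s, V = ΣQ_DR · Δt = 581.4 × 10800 = 6.28 × 10^6 m³.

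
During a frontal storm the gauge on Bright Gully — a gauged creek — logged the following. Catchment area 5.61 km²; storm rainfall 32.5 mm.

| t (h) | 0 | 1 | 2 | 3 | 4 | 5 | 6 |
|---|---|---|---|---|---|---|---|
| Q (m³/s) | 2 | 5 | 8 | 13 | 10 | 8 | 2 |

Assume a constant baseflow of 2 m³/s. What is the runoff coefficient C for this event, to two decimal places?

ΣQ_DR = 34.00 m³/s; V = ΣQ_DR·Δt = 1.224 × 10^5 m³.
Runoff depth d = V / A = 21.82 mm.
C = d / P = 21.82 / 32.5 = 0.67.

C ≈ 0.67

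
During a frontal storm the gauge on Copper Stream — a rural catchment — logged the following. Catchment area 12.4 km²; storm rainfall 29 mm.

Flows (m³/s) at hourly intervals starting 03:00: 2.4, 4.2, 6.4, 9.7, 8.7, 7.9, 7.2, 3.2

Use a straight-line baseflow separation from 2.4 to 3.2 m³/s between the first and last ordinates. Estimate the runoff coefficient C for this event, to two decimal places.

C ≈ 0.27

ΣQ_DR = 27.30 m³/s; V = ΣQ_DR·Δt = 98280 m³.
Runoff depth d = V / A = 7.926 mm.
C = d / P = 7.926 / 29 = 0.27.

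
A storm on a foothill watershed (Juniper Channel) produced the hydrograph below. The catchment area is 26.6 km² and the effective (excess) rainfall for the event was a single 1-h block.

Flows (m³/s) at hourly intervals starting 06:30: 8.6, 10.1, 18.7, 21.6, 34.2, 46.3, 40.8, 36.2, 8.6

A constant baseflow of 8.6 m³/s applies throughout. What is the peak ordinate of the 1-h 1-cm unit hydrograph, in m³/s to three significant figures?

U_p ≈ 18.9 m³/s

Direct runoff: 0.0, 1.5, 10.1, 13.0, 25.6, 37.7, 32.2, 27.6, 0.0 m³/s; ΣQ_DR = 147.7 m³/s, peak = 37.7 m³/s.
Runoff depth d = ΣQ_DR·Δt / A = 147.7 × 3600 / (26.6 km²) = 19.99 mm.
The 1-cm UH is the DRH scaled by (10 mm)/d, so U_p = 37.7 × 10/19.99 = 18.9 m³/s.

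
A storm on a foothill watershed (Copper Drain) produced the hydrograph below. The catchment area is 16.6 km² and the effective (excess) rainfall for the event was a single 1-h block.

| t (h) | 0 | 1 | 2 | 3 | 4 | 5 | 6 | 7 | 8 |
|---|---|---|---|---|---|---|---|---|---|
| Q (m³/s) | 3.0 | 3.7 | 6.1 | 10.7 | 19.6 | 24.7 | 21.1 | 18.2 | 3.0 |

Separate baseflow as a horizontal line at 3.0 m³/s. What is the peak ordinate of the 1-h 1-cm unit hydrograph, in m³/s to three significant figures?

Direct runoff: 0.0, 0.7, 3.1, 7.7, 16.6, 21.7, 18.1, 15.2, 0.0 m³/s; ΣQ_DR = 83.10 m³/s, peak = 21.7 m³/s.
Runoff depth d = ΣQ_DR·Δt / A = 83.10 × 3600 / (16.6 km²) = 18.02 mm.
The 1-cm UH is the DRH scaled by (10 mm)/d, so U_p = 21.7 × 10/18.02 = 12.0 m³/s.

U_p ≈ 12.0 m³/s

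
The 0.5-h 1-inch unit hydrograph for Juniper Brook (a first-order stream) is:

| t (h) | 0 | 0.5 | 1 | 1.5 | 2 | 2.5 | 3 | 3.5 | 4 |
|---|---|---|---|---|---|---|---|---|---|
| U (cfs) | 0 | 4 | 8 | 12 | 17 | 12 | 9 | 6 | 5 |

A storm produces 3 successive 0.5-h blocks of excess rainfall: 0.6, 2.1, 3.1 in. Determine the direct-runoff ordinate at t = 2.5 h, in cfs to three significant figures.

Q ≈ 80.1 cfs

By discrete convolution, Q_j = Σ (P_i / 1 in) · U_{j−i}.
At t = 2.5 h (j=5): Q = (0.6/1)·12 + (2.1/1)·17 + (3.1/1)·12 = 80.1 cfs.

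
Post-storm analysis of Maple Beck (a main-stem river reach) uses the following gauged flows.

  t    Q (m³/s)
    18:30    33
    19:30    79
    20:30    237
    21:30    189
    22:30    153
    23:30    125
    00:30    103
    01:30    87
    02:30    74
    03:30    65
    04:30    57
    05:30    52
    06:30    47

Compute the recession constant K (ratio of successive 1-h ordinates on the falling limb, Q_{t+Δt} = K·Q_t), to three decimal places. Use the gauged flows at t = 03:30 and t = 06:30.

K ≈ 0.898

Using the recession-limb readings at t = 03:30 and t = 06:30: Q falls from 65 to 47 m³/s over 3 intervals.
K = (Q₂/Q₁)^(1/3) = (47/65)^(1/3) = 0.898.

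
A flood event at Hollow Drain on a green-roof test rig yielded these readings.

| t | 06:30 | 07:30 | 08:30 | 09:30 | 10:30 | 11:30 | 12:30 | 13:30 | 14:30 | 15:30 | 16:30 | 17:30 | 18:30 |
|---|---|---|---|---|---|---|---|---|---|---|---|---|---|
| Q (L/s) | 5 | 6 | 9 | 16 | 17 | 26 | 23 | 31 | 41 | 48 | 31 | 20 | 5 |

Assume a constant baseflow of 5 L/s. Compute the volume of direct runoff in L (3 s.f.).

Direct-runoff ordinates (Q − Q_b): 0.0, 1.0, 4.0, 11.0, 12.0, 21.0, 18.0, 26.0, 36.0, 43.0, 26.0, 15.0, 0.0 L/s.
ΣQ_DR = 213.0 L/s.
With Δt = 1 h = 3600 s, V = ΣQ_DR · Δt = 213.0 × 3600 = 7.67 × 10^5 L.

V ≈ 7.67 × 10^5 L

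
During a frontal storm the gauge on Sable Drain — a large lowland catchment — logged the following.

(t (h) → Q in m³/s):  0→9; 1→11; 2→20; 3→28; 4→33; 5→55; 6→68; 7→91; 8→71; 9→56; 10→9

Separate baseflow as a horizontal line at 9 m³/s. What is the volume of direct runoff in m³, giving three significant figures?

V ≈ 1.27 × 10^6 m³

Direct-runoff ordinates (Q − Q_b): 0.0, 2.0, 11.0, 19.0, 24.0, 46.0, 59.0, 82.0, 62.0, 47.0, 0.0 m³/s.
ΣQ_DR = 352.0 m³/s.
With Δt = 1 h = 3600 s, V = ΣQ_DR · Δt = 352.0 × 3600 = 1.27 × 10^6 m³.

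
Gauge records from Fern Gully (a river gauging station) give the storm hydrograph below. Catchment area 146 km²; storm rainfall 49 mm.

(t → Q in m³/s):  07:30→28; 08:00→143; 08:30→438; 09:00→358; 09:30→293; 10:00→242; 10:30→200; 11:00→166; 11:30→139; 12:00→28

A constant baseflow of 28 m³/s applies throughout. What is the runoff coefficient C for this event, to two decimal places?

C ≈ 0.44

ΣQ_DR = 1755 m³/s; V = ΣQ_DR·Δt = 3.159 × 10^6 m³.
Runoff depth d = V / A = 21.64 mm.
C = d / P = 21.64 / 49 = 0.44.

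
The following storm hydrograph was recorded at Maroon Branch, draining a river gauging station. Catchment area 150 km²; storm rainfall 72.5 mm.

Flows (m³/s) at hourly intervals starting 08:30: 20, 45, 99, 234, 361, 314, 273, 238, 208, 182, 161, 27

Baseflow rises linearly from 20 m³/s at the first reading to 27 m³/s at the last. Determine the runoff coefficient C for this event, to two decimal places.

ΣQ_DR = 1880 m³/s; V = ΣQ_DR·Δt = 6.768 × 10^6 m³.
Runoff depth d = V / A = 45.12 mm.
C = d / P = 45.12 / 72.5 = 0.62.

C ≈ 0.62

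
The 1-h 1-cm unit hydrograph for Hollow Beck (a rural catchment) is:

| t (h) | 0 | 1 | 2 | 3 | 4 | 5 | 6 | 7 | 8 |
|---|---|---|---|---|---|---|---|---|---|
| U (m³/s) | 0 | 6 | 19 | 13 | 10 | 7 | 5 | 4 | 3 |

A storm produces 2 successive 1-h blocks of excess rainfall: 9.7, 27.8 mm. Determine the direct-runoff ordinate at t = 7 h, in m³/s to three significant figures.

By discrete convolution, Q_j = Σ (P_i / 10 mm) · U_{j−i}.
At t = 7 h (j=7): Q = (9.7/10)·4 + (27.8/10)·5 = 17.8 m³/s.

Q ≈ 17.8 m³/s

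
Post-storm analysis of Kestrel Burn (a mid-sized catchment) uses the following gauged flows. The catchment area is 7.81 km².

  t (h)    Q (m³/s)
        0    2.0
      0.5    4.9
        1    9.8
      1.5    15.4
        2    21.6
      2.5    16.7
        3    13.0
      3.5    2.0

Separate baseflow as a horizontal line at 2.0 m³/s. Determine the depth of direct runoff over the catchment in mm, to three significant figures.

Direct runoff: 0.0, 2.9, 7.8, 13.4, 19.6, 14.7, 11.0, 0.0 m³/s; ΣQ_DR = 69.40 m³/s.
V = ΣQ_DR · Δt = 69.40 × 1800 s = 1.249 × 10^5 m³.
Over A = 7.81 km², depth = V / A = 16.0 mm.

d ≈ 16.0 mm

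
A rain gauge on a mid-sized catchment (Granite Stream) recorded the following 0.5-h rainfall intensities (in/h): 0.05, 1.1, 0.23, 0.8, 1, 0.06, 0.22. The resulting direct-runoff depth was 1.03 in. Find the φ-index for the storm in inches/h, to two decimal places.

Only the 3 blocks with intensity above φ contribute runoff: 1.1, 0.8, 1 in/h.
Σ(I−φ)·Δt = d  ⇒  (1.1+0.8+1 − 3φ)·0.5 = 1.03
φ = (2.900 − 1.03/0.5) / 3 = 0.28 in/h.

φ ≈ 0.28 in/h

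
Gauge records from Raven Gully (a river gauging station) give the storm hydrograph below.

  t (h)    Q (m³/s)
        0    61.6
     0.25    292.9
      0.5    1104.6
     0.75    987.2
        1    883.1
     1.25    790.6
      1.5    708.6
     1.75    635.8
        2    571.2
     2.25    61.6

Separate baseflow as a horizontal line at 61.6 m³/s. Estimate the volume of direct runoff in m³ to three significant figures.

Direct-runoff ordinates (Q − Q_b): 0.0, 231.3, 1043.0, 925.6, 821.5, 729.0, 647.0, 574.2, 509.6, 0.0 m³/s.
ΣQ_DR = 5481 m³/s.
With Δt = 0.25 h = 900 s, V = ΣQ_DR · Δt = 5481 × 900 = 4.93 × 10^6 m³.

V ≈ 4.93 × 10^6 m³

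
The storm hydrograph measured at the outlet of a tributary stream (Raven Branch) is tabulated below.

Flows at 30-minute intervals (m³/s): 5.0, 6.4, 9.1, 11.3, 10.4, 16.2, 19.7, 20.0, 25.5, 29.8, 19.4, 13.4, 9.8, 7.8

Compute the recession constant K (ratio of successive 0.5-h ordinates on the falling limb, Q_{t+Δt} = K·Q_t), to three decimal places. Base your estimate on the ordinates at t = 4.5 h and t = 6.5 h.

K ≈ 0.715

Using the recession-limb readings at t = 4.5 h and t = 6.5 h: Q falls from 29.8 to 7.8 m³/s over 4 intervals.
K = (Q₂/Q₁)^(1/4) = (7.8/29.8)^(1/4) = 0.715.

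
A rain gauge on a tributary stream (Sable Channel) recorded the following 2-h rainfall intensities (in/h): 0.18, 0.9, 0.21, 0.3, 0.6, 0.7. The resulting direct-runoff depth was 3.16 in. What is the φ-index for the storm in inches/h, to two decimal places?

φ ≈ 0.23 in/h

Only the 4 blocks with intensity above φ contribute runoff: 0.9, 0.3, 0.6, 0.7 in/h.
Σ(I−φ)·Δt = d  ⇒  (0.9+0.3+0.6+0.7 − 4φ)·2 = 3.16
φ = (2.500 − 3.16/2) / 4 = 0.23 in/h.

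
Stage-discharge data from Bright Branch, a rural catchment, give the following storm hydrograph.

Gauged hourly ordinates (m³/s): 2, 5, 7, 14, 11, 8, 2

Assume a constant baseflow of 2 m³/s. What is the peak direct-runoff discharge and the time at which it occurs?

Subtracting baseflow gives direct-runoff ordinates: 0.0, 3.0, 5.0, 12.0, 9.0, 6.0, 0.0 m³/s.
The maximum is 12.0 m³/s, occurring at the reading for t = 3 h.

Q_p = 12.0 m³/s at t = 3 h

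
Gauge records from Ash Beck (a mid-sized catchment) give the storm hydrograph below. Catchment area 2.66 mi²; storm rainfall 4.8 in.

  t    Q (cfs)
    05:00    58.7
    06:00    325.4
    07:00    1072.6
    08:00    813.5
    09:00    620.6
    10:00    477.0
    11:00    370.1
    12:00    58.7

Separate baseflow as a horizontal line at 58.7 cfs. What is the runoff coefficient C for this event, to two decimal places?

ΣQ_DR = 3327 cfs; V = ΣQ_DR·Δt = 1.198 × 10^7 ft³.
Runoff depth d = V / A = 1.938 in.
C = d / P = 1.938 / 4.8 = 0.40.

C ≈ 0.40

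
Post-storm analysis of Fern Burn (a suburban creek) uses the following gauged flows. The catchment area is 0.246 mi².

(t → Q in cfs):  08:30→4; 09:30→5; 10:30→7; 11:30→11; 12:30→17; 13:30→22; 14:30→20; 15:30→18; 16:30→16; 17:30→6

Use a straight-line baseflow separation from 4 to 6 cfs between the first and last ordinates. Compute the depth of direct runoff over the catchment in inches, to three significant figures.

Direct runoff: 0.00, 0.78, 2.56, 6.33, 12.11, 16.89, 14.67, 12.44, 10.22, 0.00 cfs; ΣQ_DR = 76.00 cfs.
V = ΣQ_DR · Δt = 76.00 × 3600 s = 2.736 × 10^5 ft³.
Over A = 0.246 mi², depth = V / A = 0.479 in.

d ≈ 0.479 in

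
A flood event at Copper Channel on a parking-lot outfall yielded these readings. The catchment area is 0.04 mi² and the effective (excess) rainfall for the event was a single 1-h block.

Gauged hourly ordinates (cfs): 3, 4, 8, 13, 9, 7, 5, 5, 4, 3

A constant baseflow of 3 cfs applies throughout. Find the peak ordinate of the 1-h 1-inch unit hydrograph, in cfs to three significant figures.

U_p ≈ 8.33 cfs

Direct runoff: 0.0, 1.0, 5.0, 10.0, 6.0, 4.0, 2.0, 2.0, 1.0, 0.0 cfs; ΣQ_DR = 31.00 cfs, peak = 10.0 cfs.
Runoff depth d = ΣQ_DR·Δt / A = 31.00 × 3600 / (0.04 mi²) = 1.201 in.
The 1-inch UH is the DRH scaled by (1 in)/d, so U_p = 10.0 × 1/1.201 = 8.33 cfs.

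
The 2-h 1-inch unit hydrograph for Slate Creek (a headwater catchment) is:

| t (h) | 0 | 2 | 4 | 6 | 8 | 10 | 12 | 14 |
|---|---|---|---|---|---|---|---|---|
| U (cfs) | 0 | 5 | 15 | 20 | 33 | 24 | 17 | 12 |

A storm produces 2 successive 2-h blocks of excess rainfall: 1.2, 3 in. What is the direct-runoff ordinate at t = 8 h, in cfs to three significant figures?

Q ≈ 99.6 cfs

By discrete convolution, Q_j = Σ (P_i / 1 in) · U_{j−i}.
At t = 8 h (j=4): Q = (1.2/1)·33 + (3/1)·20 = 99.6 cfs.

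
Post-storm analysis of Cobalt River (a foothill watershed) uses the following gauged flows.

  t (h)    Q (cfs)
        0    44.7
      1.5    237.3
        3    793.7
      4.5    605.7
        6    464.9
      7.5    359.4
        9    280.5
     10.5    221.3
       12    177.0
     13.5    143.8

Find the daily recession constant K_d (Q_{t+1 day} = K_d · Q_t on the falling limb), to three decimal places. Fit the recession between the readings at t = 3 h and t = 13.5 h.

Between t = 3 h and t = 13.5 h the flow falls from 793.7 to 143.8 cfs over 7×1.5 h = 10.5 h.
Per-interval ratio K = (143.8/793.7)^(1/7) = 0.7835; K_d = K^(24/1.5) = 0.020.

K_d ≈ 0.020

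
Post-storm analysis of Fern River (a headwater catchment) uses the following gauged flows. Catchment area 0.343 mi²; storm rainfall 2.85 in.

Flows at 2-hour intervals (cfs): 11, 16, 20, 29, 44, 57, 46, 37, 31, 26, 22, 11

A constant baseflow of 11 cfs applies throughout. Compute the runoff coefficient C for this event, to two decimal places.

ΣQ_DR = 218.0 cfs; V = ΣQ_DR·Δt = 1.570 × 10^6 ft³.
Runoff depth d = V / A = 1.970 in.
C = d / P = 1.970 / 2.85 = 0.69.

C ≈ 0.69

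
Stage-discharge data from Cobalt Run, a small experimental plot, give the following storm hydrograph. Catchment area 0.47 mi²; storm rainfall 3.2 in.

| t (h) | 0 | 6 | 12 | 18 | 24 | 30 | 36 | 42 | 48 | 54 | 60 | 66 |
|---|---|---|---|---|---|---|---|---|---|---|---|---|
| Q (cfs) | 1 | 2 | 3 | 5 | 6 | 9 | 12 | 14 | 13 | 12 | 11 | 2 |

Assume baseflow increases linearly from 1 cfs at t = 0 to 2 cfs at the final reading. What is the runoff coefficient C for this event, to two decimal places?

ΣQ_DR = 72.00 cfs; V = ΣQ_DR·Δt = 1.555 × 10^6 ft³.
Runoff depth d = V / A = 1.424 in.
C = d / P = 1.424 / 3.2 = 0.45.

C ≈ 0.45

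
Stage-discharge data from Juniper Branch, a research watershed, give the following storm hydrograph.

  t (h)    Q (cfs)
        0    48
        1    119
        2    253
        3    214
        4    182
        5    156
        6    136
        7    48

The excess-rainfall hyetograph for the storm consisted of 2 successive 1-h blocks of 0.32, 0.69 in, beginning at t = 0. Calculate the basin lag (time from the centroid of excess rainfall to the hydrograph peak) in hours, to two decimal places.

t_L ≈ 0.82 h

Centroid of excess rainfall: t_c = Σ P_i·t̄_i / ΣP_i = 1.1832 h (block centres at 0.5, 1.5 h).
Hydrograph peak occurs at t = 2 h, so basin lag t_L = 2 − 1.1832 = 0.82 h.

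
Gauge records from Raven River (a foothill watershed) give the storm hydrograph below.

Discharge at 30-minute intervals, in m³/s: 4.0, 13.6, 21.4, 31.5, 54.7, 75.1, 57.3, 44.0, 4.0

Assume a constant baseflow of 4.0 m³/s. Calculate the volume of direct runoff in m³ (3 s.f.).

V ≈ 4.85 × 10^5 m³

Direct-runoff ordinates (Q − Q_b): 0.0, 9.6, 17.4, 27.5, 50.7, 71.1, 53.3, 40.0, 0.0 m³/s.
ΣQ_DR = 269.6 m³/s.
With Δt = 0.5 h = 1800 s, V = ΣQ_DR · Δt = 269.6 × 1800 = 4.85 × 10^5 m³.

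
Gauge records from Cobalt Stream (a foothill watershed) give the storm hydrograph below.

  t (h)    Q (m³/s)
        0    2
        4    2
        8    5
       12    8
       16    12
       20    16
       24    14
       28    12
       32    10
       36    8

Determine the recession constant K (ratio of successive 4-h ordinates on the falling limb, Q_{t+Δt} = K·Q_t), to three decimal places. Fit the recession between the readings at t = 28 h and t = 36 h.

K ≈ 0.816

Using the recession-limb readings at t = 28 h and t = 36 h: Q falls from 12 to 8 m³/s over 2 intervals.
K = (Q₂/Q₁)^(1/2) = (8/12)^(1/2) = 0.816.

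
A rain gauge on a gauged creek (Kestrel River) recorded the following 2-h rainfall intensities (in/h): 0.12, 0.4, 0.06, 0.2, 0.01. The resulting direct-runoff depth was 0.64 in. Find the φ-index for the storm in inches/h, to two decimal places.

Only the 2 blocks with intensity above φ contribute runoff: 0.4, 0.2 in/h.
Σ(I−φ)·Δt = d  ⇒  (0.4+0.2 − 2φ)·2 = 0.64
φ = (0.6000 − 0.64/2) / 2 = 0.14 in/h.

φ ≈ 0.14 in/h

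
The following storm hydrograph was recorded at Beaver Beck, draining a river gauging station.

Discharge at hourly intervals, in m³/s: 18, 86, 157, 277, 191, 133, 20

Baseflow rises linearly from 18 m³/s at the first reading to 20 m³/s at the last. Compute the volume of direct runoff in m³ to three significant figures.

V ≈ 2.70 × 10^6 m³

Direct-runoff ordinates (Q − Q_b): 0.00, 67.67, 138.33, 258.00, 171.67, 113.33, 0.00 m³/s.
ΣQ_DR = 749.0 m³/s.
With Δt = 1 h = 3600 s, V = ΣQ_DR · Δt = 749.0 × 3600 = 2.70 × 10^6 m³.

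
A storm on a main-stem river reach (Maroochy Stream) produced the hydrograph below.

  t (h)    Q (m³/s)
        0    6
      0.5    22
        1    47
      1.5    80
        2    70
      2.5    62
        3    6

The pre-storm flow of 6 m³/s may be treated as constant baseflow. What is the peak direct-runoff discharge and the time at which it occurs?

Subtracting baseflow gives direct-runoff ordinates: 0.0, 16.0, 41.0, 74.0, 64.0, 56.0, 0.0 m³/s.
The maximum is 74.0 m³/s, occurring at the reading for t = 1.5 h.

Q_p = 74.0 m³/s at t = 1.5 h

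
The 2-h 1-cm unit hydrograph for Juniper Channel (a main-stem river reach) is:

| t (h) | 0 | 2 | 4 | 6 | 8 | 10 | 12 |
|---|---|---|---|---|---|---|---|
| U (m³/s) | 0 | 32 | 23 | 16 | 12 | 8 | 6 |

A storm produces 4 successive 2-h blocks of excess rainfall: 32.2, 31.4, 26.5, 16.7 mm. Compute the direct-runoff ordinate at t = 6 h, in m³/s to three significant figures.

Q ≈ 209 m³/s

By discrete convolution, Q_j = Σ (P_i / 10 mm) · U_{j−i}.
At t = 6 h (j=3): Q = (32.2/10)·16 + (31.4/10)·23 + (26.5/10)·32 + (16.7/10)·0 = 209 m³/s.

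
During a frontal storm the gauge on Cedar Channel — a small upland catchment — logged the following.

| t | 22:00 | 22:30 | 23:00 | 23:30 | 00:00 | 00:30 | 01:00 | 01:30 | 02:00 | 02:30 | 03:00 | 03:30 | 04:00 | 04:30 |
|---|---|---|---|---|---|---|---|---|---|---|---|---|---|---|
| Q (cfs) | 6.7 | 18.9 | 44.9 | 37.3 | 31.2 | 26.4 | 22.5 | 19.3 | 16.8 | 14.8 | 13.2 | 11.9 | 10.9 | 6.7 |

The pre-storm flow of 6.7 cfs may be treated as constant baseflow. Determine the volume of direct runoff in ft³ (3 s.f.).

V ≈ 3.38 × 10^5 ft³

Direct-runoff ordinates (Q − Q_b): 0.0, 12.2, 38.2, 30.6, 24.5, 19.7, 15.8, 12.6, 10.1, 8.1, 6.5, 5.2, 4.2, 0.0 cfs.
ΣQ_DR = 187.7 cfs.
With Δt = 0.5 h = 1800 s, V = ΣQ_DR · Δt = 187.7 × 1800 = 3.38 × 10^5 ft³.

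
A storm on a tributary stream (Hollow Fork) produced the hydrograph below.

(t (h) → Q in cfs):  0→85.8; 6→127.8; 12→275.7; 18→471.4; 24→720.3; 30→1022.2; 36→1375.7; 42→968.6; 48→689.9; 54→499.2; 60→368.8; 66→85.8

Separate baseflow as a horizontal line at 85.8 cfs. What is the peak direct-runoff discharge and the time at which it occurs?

Q_p = 1289.9 cfs at t = 36 h

Subtracting baseflow gives direct-runoff ordinates: 0.0, 42.0, 189.9, 385.6, 634.5, 936.4, 1289.9, 882.8, 604.1, 413.4, 283.0, 0.0 cfs.
The maximum is 1289.9 cfs, occurring at the reading for t = 36 h.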